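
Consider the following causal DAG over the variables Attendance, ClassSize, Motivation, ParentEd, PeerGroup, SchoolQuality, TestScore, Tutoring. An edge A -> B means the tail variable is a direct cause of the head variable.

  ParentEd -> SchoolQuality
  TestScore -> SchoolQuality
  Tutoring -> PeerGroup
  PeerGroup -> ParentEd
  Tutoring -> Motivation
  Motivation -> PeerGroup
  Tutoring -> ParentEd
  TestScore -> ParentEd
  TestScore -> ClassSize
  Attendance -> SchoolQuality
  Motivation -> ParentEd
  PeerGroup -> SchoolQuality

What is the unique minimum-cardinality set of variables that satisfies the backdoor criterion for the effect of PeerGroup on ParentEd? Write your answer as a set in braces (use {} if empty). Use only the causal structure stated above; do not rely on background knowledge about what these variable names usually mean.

{Motivation, Tutoring}

Variables eligible for adjustment (non-descendants of PeerGroup, excluding PeerGroup and ParentEd): {Attendance, ClassSize, Motivation, TestScore, Tutoring}.
Backdoor paths from PeerGroup to ParentEd:
  P1: PeerGroup <- Tutoring -> Motivation -> ParentEd
  P2: PeerGroup <- Tutoring -> ParentEd
  P3: PeerGroup <- Motivation <- Tutoring -> ParentEd
  P4: PeerGroup <- Motivation -> ParentEd
The empty set is not sufficient: P1 (PeerGroup <- Tutoring -> Motivation -> ParentEd) has no collider blocking it and no conditioned non-collider, so it is open.
Try {Motivation, Tutoring}:
  P1: blocked at fork node Tutoring ∈ conditioning set.
  P2: blocked at fork node Tutoring ∈ conditioning set.
  P3: blocked at chain node Motivation ∈ conditioning set.
  P4: blocked at fork node Motivation ∈ conditioning set.
{Motivation, Tutoring} contains no descendant of PeerGroup and blocks every backdoor path.
Every element of {Motivation, Tutoring} is needed (dropping Motivation leaves P4 open; dropping Tutoring leaves P2 open), so no proper subset is valid.
Among all size-2 subsets of the eligible variables, only {Motivation, Tutoring} blocks every backdoor path, so it is the unique smallest valid adjustment set.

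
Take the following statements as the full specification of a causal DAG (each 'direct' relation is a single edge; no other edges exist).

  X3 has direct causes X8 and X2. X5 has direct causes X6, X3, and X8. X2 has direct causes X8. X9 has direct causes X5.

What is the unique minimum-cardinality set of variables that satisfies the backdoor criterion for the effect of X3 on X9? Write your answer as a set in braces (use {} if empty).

{X8}

Variables eligible for adjustment (non-descendants of X3, excluding X3 and X9): {X2, X6, X8}.
Backdoor paths from X3 to X9:
  P1: X3 <- X8 -> X5 -> X9
  P2: X3 <- X2 <- X8 -> X5 -> X9
The empty set is not sufficient: P1 (X3 <- X8 -> X5 -> X9) has no collider blocking it and no conditioned non-collider, so it is open.
Try {X8}:
  P1: blocked at fork node X8 ∈ conditioning set.
  P2: blocked at fork node X8 ∈ conditioning set.
{X8} contains no descendant of X3 and blocks every backdoor path.
No other singleton works — e.g. {X6} leaves P1 open — so {X8} is the unique smallest valid adjustment set.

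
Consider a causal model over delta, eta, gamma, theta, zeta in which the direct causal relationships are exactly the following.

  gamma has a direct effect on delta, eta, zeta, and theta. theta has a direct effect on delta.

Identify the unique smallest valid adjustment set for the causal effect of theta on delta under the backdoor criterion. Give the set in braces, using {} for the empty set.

Variables eligible for adjustment (non-descendants of theta, excluding theta and delta): {eta, gamma, zeta}.
Backdoor paths from theta to delta:
  P1: theta <- gamma -> delta
The empty set is not sufficient: P1 (theta <- gamma -> delta) has no collider blocking it and no conditioned non-collider, so it is open.
Try {gamma}:
  P1: blocked at fork node gamma ∈ conditioning set.
{gamma} contains no descendant of theta and blocks every backdoor path.
No other singleton works — e.g. {eta} leaves P1 open — so {gamma} is the unique smallest valid adjustment set.

{gamma}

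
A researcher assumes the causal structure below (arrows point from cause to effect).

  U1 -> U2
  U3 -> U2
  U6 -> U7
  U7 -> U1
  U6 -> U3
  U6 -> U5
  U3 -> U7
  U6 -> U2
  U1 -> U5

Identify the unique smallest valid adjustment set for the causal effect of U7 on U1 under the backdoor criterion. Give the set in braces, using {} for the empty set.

{}

Variables eligible for adjustment (non-descendants of U7, excluding U7 and U1): {U3, U6}.
Backdoor paths from U7 to U1:
  P1: U7 <- U6 -> U3 -> U2 <- U1
  P2: U7 <- U6 -> U2 <- U1
  P3: U7 <- U6 -> U5 <- U1
  P4: U7 <- U3 <- U6 -> U2 <- U1
  P5: U7 <- U3 <- U6 -> U5 <- U1
  P6: U7 <- U3 -> U2 <- U6 -> U5 <- U1
  P7: U7 <- U3 -> U2 <- U1
Each backdoor path contains an unconditioned collider, so every path is already blocked with the empty conditioning set:
  P1: blocked at collider U2 (neither it nor any descendant is in the conditioning set).
  P2: blocked at collider U2 (neither it nor any descendant is in the conditioning set).
  P3: blocked at collider U5 (neither it nor any descendant is in the conditioning set).
  P4: blocked at collider U2 (neither it nor any descendant is in the conditioning set).
  P5: blocked at collider U5 (neither it nor any descendant is in the conditioning set).
  P6: blocked at collider U2 (neither it nor any descendant is in the conditioning set).
  P7: blocked at collider U2 (neither it nor any descendant is in the conditioning set).
The empty set is therefore the unique smallest valid set.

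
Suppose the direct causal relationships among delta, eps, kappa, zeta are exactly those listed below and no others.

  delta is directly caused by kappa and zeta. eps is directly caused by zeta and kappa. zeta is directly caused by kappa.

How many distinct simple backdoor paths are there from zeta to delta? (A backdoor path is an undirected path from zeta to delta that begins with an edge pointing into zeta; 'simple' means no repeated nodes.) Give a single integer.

1

A backdoor path from zeta to delta is any simple undirected path whose first edge points into zeta (i.e. leaves zeta via a parent).
Parents of zeta: {kappa}.
Enumerating:
  P1: zeta <- kappa -> delta
That exhausts the simple backdoor paths. Count: 1.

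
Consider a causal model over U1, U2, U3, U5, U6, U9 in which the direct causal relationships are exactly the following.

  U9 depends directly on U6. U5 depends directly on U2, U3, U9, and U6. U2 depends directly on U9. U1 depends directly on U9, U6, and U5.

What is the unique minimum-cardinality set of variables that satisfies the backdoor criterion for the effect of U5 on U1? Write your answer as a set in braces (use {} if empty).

Variables eligible for adjustment (non-descendants of U5, excluding U5 and U1): {U2, U3, U6, U9}.
Backdoor paths from U5 to U1:
  P1: U5 <- U6 -> U9 -> U1
  P2: U5 <- U6 -> U1
  P3: U5 <- U9 <- U6 -> U1
  P4: U5 <- U9 -> U1
  P5: U5 <- U2 <- U9 <- U6 -> U1
  P6: U5 <- U2 <- U9 -> U1
The empty set is not sufficient: P1 (U5 <- U6 -> U9 -> U1) has no collider blocking it and no conditioned non-collider, so it is open.
Try {U6, U9}:
  P1: blocked at fork node U6 ∈ conditioning set.
  P2: blocked at fork node U6 ∈ conditioning set.
  P3: blocked at chain node U9 ∈ conditioning set.
  P4: blocked at fork node U9 ∈ conditioning set.
  P5: blocked at chain node U9 ∈ conditioning set.
  P6: blocked at fork node U9 ∈ conditioning set.
{U6, U9} contains no descendant of U5 and blocks every backdoor path.
Every element of {U6, U9} is needed (dropping U6 leaves P2 open; dropping U9 leaves P4 open), so no proper subset is valid.
Among all size-2 subsets of the eligible variables, only {U6, U9} blocks every backdoor path, so it is the unique smallest valid adjustment set.

{U6, U9}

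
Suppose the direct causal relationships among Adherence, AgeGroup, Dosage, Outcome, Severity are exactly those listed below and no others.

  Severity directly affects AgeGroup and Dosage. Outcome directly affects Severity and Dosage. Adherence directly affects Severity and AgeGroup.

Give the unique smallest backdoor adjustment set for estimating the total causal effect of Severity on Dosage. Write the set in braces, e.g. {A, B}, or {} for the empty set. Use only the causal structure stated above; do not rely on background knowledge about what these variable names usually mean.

Variables eligible for adjustment (non-descendants of Severity, excluding Severity and Dosage): {Adherence, Outcome}.
Backdoor paths from Severity to Dosage:
  P1: Severity <- Outcome -> Dosage
The empty set is not sufficient: P1 (Severity <- Outcome -> Dosage) has no collider blocking it and no conditioned non-collider, so it is open.
Try {Outcome}:
  P1: blocked at fork node Outcome ∈ conditioning set.
{Outcome} contains no descendant of Severity and blocks every backdoor path.
No other singleton works — e.g. {Adherence} leaves P1 open — so {Outcome} is the unique smallest valid adjustment set.

{Outcome}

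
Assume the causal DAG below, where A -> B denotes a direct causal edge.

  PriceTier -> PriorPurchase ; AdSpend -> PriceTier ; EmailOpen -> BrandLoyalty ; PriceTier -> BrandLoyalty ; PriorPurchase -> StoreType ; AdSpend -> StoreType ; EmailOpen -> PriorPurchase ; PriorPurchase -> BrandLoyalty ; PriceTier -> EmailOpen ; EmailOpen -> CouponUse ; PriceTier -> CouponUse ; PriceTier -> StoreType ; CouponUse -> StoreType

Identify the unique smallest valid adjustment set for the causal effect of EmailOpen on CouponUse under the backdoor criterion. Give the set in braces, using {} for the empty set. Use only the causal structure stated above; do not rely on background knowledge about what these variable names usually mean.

Variables eligible for adjustment (non-descendants of EmailOpen, excluding EmailOpen and CouponUse): {AdSpend, PriceTier}.
Backdoor paths from EmailOpen to CouponUse:
  P1: EmailOpen <- PriceTier <- AdSpend -> StoreType <- CouponUse
  P2: EmailOpen <- PriceTier -> CouponUse
  P3: EmailOpen <- PriceTier -> PriorPurchase -> StoreType <- CouponUse
  P4: EmailOpen <- PriceTier -> BrandLoyalty <- PriorPurchase -> StoreType <- CouponUse
  P5: EmailOpen <- PriceTier -> StoreType <- CouponUse
The empty set is not sufficient: P2 (EmailOpen <- PriceTier -> CouponUse) has no collider blocking it and no conditioned non-collider, so it is open.
Try {PriceTier}:
  P1: blocked at chain node PriceTier ∈ conditioning set.
  P2: blocked at fork node PriceTier ∈ conditioning set.
  P3: blocked at fork node PriceTier ∈ conditioning set.
  P4: blocked at fork node PriceTier ∈ conditioning set.
  P5: blocked at fork node PriceTier ∈ conditioning set.
{PriceTier} contains no descendant of EmailOpen and blocks every backdoor path.
No other singleton works — e.g. {AdSpend} leaves P2 open — so {PriceTier} is the unique smallest valid adjustment set.

{PriceTier}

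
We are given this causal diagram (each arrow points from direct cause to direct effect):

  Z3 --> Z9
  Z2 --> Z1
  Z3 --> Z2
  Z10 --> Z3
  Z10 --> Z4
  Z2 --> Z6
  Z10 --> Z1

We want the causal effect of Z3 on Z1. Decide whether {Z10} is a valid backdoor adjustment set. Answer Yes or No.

Yes

Backdoor paths from Z3 to Z1 (paths whose first edge points into Z3):
  P1: Z3 <- Z10 -> Z1
Condition 1 (no descendant of Z3 in the set): holds — descendants of Z3 are {Z1, Z2, Z6, Z9}; none are in {Z10}.
Condition 2 (every backdoor path blocked by {Z10}):
  P1: blocked at fork node Z10 ∈ conditioning set.
{Z10} satisfies the backdoor criterion.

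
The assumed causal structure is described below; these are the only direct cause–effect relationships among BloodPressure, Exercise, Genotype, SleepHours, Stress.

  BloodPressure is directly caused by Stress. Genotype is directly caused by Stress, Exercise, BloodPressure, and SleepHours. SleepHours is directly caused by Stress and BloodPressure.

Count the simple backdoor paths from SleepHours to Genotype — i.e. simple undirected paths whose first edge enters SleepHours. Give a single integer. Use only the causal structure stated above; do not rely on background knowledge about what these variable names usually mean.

A backdoor path from SleepHours to Genotype is any simple undirected path whose first edge points into SleepHours (i.e. leaves SleepHours via a parent).
Parents of SleepHours: {BloodPressure, Stress}.
Enumerating:
  P1: SleepHours <- Stress -> BloodPressure -> Genotype
  P2: SleepHours <- Stress -> Genotype
  P3: SleepHours <- BloodPressure <- Stress -> Genotype
  P4: SleepHours <- BloodPressure -> Genotype
That exhausts the simple backdoor paths. Count: 4.

4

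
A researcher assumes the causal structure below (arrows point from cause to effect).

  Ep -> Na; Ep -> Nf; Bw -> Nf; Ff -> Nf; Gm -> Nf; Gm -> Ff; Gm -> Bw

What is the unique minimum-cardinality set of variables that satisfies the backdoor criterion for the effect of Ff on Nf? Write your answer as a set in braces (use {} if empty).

Variables eligible for adjustment (non-descendants of Ff, excluding Ff and Nf): {Bw, Ep, Gm, Na}.
Backdoor paths from Ff to Nf:
  P1: Ff <- Gm -> Bw -> Nf
  P2: Ff <- Gm -> Nf
The empty set is not sufficient: P1 (Ff <- Gm -> Bw -> Nf) has no collider blocking it and no conditioned non-collider, so it is open.
Try {Gm}:
  P1: blocked at fork node Gm ∈ conditioning set.
  P2: blocked at fork node Gm ∈ conditioning set.
{Gm} contains no descendant of Ff and blocks every backdoor path.
No other singleton works — e.g. {Ep} leaves P1 open — so {Gm} is the unique smallest valid adjustment set.

{Gm}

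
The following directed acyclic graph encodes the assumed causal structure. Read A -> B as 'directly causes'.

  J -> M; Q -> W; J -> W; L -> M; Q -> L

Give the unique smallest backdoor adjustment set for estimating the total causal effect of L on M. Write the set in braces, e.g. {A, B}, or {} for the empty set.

{}

Variables eligible for adjustment (non-descendants of L, excluding L and M): {J, Q, W}.
Backdoor paths from L to M:
  P1: L <- Q -> W <- J -> M
Each backdoor path contains an unconditioned collider, so every path is already blocked with the empty conditioning set:
  P1: blocked at collider W (neither it nor any descendant is in the conditioning set).
The empty set is therefore the unique smallest valid set.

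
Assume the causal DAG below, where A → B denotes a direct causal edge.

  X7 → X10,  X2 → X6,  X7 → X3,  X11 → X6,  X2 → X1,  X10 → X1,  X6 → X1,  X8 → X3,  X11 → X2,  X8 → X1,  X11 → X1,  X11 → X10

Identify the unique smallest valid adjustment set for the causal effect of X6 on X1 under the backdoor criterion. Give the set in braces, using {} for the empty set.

{X11, X2}

Variables eligible for adjustment (non-descendants of X6, excluding X6 and X1): {X10, X11, X2, X3, X7, X8}.
Backdoor paths from X6 to X1:
  P1: X6 <- X11 -> X2 -> X1
  P2: X6 <- X11 -> X10 <- X7 -> X3 <- X8 -> X1
  P3: X6 <- X11 -> X10 -> X1
  P4: X6 <- X11 -> X1
  P5: X6 <- X2 <- X11 -> X10 <- X7 -> X3 <- X8 -> X1
  P6: X6 <- X2 <- X11 -> X10 -> X1
  P7: X6 <- X2 <- X11 -> X1
  P8: X6 <- X2 -> X1
The empty set is not sufficient: P1 (X6 <- X11 -> X2 -> X1) has no collider blocking it and no conditioned non-collider, so it is open.
Try {X11, X2}:
  P1: blocked at fork node X11 ∈ conditioning set.
  P2: blocked at fork node X11 ∈ conditioning set.
  P3: blocked at fork node X11 ∈ conditioning set.
  P4: blocked at fork node X11 ∈ conditioning set.
  P5: blocked at chain node X2 ∈ conditioning set.
  P6: blocked at chain node X2 ∈ conditioning set.
  P7: blocked at chain node X2 ∈ conditioning set.
  P8: blocked at fork node X2 ∈ conditioning set.
{X11, X2} contains no descendant of X6 and blocks every backdoor path.
Every element of {X11, X2} is needed (dropping X11 leaves P3 open; dropping X2 leaves P8 open), so no proper subset is valid.
Among all size-2 subsets of the eligible variables, only {X11, X2} blocks every backdoor path, so it is the unique smallest valid adjustment set.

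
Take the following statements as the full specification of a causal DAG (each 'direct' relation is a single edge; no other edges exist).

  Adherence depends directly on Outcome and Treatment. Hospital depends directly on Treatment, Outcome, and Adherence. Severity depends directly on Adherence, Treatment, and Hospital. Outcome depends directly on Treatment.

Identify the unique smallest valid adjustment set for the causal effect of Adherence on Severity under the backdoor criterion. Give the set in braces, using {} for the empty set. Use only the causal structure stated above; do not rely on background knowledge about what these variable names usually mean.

{Outcome, Treatment}

Variables eligible for adjustment (non-descendants of Adherence, excluding Adherence and Severity): {Outcome, Treatment}.
Backdoor paths from Adherence to Severity:
  P1: Adherence <- Treatment -> Outcome -> Hospital -> Severity
  P2: Adherence <- Treatment -> Hospital -> Severity
  P3: Adherence <- Treatment -> Severity
  P4: Adherence <- Outcome <- Treatment -> Hospital -> Severity
  P5: Adherence <- Outcome <- Treatment -> Severity
  P6: Adherence <- Outcome -> Hospital <- Treatment -> Severity
  P7: Adherence <- Outcome -> Hospital -> Severity
The empty set is not sufficient: P1 (Adherence <- Treatment -> Outcome -> Hospital -> Severity) has no collider blocking it and no conditioned non-collider, so it is open.
Try {Outcome, Treatment}:
  P1: blocked at fork node Treatment ∈ conditioning set.
  P2: blocked at fork node Treatment ∈ conditioning set.
  P3: blocked at fork node Treatment ∈ conditioning set.
  P4: blocked at chain node Outcome ∈ conditioning set.
  P5: blocked at chain node Outcome ∈ conditioning set.
  P6: blocked at fork node Outcome ∈ conditioning set.
  P7: blocked at fork node Outcome ∈ conditioning set.
{Outcome, Treatment} contains no descendant of Adherence and blocks every backdoor path.
Every element of {Outcome, Treatment} is needed (dropping Outcome leaves P7 open; dropping Treatment leaves P2 open), so no proper subset is valid.
Among all size-2 subsets of the eligible variables, only {Outcome, Treatment} blocks every backdoor path, so it is the unique smallest valid adjustment set.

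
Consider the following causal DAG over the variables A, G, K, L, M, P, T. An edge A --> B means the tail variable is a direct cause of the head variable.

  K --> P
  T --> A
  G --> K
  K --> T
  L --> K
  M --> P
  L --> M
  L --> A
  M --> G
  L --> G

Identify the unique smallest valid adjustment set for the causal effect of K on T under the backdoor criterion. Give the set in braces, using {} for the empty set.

{}

Variables eligible for adjustment (non-descendants of K, excluding K and T): {G, L, M}.
Backdoor paths from K to T:
  P1: K <- L -> A <- T
  P2: K <- G <- L -> A <- T
  P3: K <- G <- M <- L -> A <- T
Each backdoor path contains an unconditioned collider, so every path is already blocked with the empty conditioning set:
  P1: blocked at collider A (neither it nor any descendant is in the conditioning set).
  P2: blocked at collider A (neither it nor any descendant is in the conditioning set).
  P3: blocked at collider A (neither it nor any descendant is in the conditioning set).
The empty set is therefore the unique smallest valid set.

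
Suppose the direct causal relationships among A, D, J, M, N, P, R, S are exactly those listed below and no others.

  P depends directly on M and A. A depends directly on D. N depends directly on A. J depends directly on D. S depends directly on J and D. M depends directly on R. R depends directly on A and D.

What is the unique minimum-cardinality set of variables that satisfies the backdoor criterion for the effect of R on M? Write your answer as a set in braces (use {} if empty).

{}

Variables eligible for adjustment (non-descendants of R, excluding R and M): {A, D, J, N, S}.
Backdoor paths from R to M:
  P1: R <- D -> A -> P <- M
  P2: R <- A -> P <- M
Each backdoor path contains an unconditioned collider, so every path is already blocked with the empty conditioning set:
  P1: blocked at collider P (neither it nor any descendant is in the conditioning set).
  P2: blocked at collider P (neither it nor any descendant is in the conditioning set).
The empty set is therefore the unique smallest valid set.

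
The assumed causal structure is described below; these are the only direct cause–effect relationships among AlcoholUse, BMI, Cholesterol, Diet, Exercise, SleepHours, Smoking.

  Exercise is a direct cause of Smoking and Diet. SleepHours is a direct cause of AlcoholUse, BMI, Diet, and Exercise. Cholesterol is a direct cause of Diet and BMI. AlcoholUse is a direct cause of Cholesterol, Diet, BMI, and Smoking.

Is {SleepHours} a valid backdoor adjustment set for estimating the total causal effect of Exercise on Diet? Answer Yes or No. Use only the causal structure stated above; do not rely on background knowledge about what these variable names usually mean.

Backdoor paths from Exercise to Diet (paths whose first edge points into Exercise):
  P1: Exercise <- SleepHours -> AlcoholUse -> Cholesterol -> Diet
  P2: Exercise <- SleepHours -> AlcoholUse -> BMI <- Cholesterol -> Diet
  P3: Exercise <- SleepHours -> AlcoholUse -> Diet
  P4: Exercise <- SleepHours -> BMI <- AlcoholUse -> Cholesterol -> Diet
  P5: Exercise <- SleepHours -> BMI <- AlcoholUse -> Diet
  P6: Exercise <- SleepHours -> BMI <- Cholesterol <- AlcoholUse -> Diet
  P7: Exercise <- SleepHours -> BMI <- Cholesterol -> Diet
  P8: Exercise <- SleepHours -> Diet
Condition 1 (no descendant of Exercise in the set): holds — descendants of Exercise are {Diet, Smoking}; none are in {SleepHours}.
Condition 2 (every backdoor path blocked by {SleepHours}):
  P1: blocked at fork node SleepHours ∈ conditioning set.
  P2: blocked at fork node SleepHours ∈ conditioning set.
  P3: blocked at fork node SleepHours ∈ conditioning set.
  P4: blocked at fork node SleepHours ∈ conditioning set.
  P5: blocked at fork node SleepHours ∈ conditioning set.
  P6: blocked at fork node SleepHours ∈ conditioning set.
  P7: blocked at fork node SleepHours ∈ conditioning set.
  P8: blocked at fork node SleepHours ∈ conditioning set.
{SleepHours} satisfies the backdoor criterion.

Yes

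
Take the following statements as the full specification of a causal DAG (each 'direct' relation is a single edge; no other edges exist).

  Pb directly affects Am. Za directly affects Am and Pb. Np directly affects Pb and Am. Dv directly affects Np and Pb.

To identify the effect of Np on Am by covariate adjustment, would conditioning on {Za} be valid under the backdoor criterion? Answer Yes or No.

No

Backdoor paths from Np to Am (paths whose first edge points into Np):
  P1: Np <- Dv -> Pb <- Za -> Am
  P2: Np <- Dv -> Pb -> Am
Condition 1 (no descendant of Np in the set): holds — descendants of Np are {Am, Pb}; none are in {Za}.
Condition 2 (every backdoor path blocked by {Za}):
  P1: blocked at collider Pb (neither it nor any descendant is in the conditioning set).
  P2: open — no interior node is in the conditioning set.
{Za} does not satisfy the backdoor criterion.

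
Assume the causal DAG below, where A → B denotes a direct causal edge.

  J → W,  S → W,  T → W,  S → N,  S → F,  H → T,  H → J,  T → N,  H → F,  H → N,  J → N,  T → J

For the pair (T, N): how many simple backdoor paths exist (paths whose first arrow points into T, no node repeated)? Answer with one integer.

5

A backdoor path from T to N is any simple undirected path whose first edge points into T (i.e. leaves T via a parent).
Parents of T: {H}.
Enumerating:
  P1: T <- H -> J -> N
  P2: T <- H -> J -> W <- S -> N
  P3: T <- H -> F <- S -> N
  P4: T <- H -> F <- S -> W <- J -> N
  P5: T <- H -> N
That exhausts the simple backdoor paths. Count: 5.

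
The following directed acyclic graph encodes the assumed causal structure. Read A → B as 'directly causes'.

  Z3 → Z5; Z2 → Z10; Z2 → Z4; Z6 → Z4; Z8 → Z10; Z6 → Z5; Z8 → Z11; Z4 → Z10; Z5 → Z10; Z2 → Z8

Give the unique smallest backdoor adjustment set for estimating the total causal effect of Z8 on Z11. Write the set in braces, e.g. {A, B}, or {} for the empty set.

{}

Variables eligible for adjustment (non-descendants of Z8, excluding Z8 and Z11): {Z2, Z3, Z4, Z5, Z6}.
Backdoor paths from Z8 to Z11:
  (none)
With no backdoor paths the empty set already satisfies the criterion, and it is trivially minimal.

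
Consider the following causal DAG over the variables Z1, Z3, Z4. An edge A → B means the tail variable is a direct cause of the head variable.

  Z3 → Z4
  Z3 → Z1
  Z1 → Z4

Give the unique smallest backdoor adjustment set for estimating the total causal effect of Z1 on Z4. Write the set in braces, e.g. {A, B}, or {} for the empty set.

Variables eligible for adjustment (non-descendants of Z1, excluding Z1 and Z4): {Z3}.
Backdoor paths from Z1 to Z4:
  P1: Z1 <- Z3 -> Z4
The empty set is not sufficient: P1 (Z1 <- Z3 -> Z4) has no collider blocking it and no conditioned non-collider, so it is open.
Try {Z3}:
  P1: blocked at fork node Z3 ∈ conditioning set.
{Z3} contains no descendant of Z1 and blocks every backdoor path.
{Z3} is the unique smallest valid adjustment set.

{Z3}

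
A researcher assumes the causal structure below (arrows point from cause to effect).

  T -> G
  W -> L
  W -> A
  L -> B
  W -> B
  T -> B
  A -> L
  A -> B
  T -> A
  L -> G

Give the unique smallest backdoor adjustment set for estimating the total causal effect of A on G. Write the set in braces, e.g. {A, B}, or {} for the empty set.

Variables eligible for adjustment (non-descendants of A, excluding A and G): {T, W}.
Backdoor paths from A to G:
  P1: A <- W -> L -> G
  P2: A <- W -> L -> B <- T -> G
  P3: A <- W -> B <- T -> G
  P4: A <- W -> B <- L -> G
  P5: A <- T -> G
  P6: A <- T -> B <- W -> L -> G
  P7: A <- T -> B <- L -> G
The empty set is not sufficient: P1 (A <- W -> L -> G) has no collider blocking it and no conditioned non-collider, so it is open.
Try {T, W}:
  P1: blocked at fork node W ∈ conditioning set.
  P2: blocked at fork node W ∈ conditioning set.
  P3: blocked at fork node W ∈ conditioning set.
  P4: blocked at fork node W ∈ conditioning set.
  P5: blocked at fork node T ∈ conditioning set.
  P6: blocked at fork node T ∈ conditioning set.
  P7: blocked at fork node T ∈ conditioning set.
{T, W} contains no descendant of A and blocks every backdoor path.
Every element of {T, W} is needed (dropping T leaves P5 open; dropping W leaves P1 open), so no proper subset is valid.
Among all size-2 subsets of the eligible variables, only {T, W} blocks every backdoor path, so it is the unique smallest valid adjustment set.

{T, W}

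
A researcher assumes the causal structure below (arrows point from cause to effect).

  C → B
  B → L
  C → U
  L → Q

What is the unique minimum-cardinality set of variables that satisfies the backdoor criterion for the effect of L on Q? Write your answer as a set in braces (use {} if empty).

{}

Variables eligible for adjustment (non-descendants of L, excluding L and Q): {B, C, U}.
Backdoor paths from L to Q:
  (none)
With no backdoor paths the empty set already satisfies the criterion, and it is trivially minimal.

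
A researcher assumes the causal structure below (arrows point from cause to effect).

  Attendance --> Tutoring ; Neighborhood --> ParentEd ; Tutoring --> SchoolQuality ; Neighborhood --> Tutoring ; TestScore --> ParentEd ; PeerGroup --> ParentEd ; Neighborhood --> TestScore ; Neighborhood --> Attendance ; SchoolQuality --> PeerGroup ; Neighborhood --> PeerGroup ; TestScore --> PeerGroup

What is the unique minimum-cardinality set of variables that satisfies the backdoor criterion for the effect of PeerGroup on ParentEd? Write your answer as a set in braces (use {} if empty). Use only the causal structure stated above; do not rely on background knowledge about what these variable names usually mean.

{Neighborhood, TestScore}

Variables eligible for adjustment (non-descendants of PeerGroup, excluding PeerGroup and ParentEd): {Attendance, Neighborhood, SchoolQuality, TestScore, Tutoring}.
Backdoor paths from PeerGroup to ParentEd:
  P1: PeerGroup <- Neighborhood -> TestScore -> ParentEd
  P2: PeerGroup <- Neighborhood -> ParentEd
  P3: PeerGroup <- TestScore <- Neighborhood -> ParentEd
  P4: PeerGroup <- TestScore -> ParentEd
  P5: PeerGroup <- SchoolQuality <- Tutoring <- Neighborhood -> TestScore -> ParentEd
  P6: PeerGroup <- SchoolQuality <- Tutoring <- Neighborhood -> ParentEd
  P7: PeerGroup <- SchoolQuality <- Tutoring <- Attendance <- Neighborhood -> TestScore -> ParentEd
  P8: PeerGroup <- SchoolQuality <- Tutoring <- Attendance <- Neighborhood -> ParentEd
The empty set is not sufficient: P1 (PeerGroup <- Neighborhood -> TestScore -> ParentEd) has no collider blocking it and no conditioned non-collider, so it is open.
Try {Neighborhood, TestScore}:
  P1: blocked at fork node Neighborhood ∈ conditioning set.
  P2: blocked at fork node Neighborhood ∈ conditioning set.
  P3: blocked at chain node TestScore ∈ conditioning set.
  P4: blocked at fork node TestScore ∈ conditioning set.
  P5: blocked at fork node Neighborhood ∈ conditioning set.
  P6: blocked at fork node Neighborhood ∈ conditioning set.
  P7: blocked at fork node Neighborhood ∈ conditioning set.
  P8: blocked at fork node Neighborhood ∈ conditioning set.
{Neighborhood, TestScore} contains no descendant of PeerGroup and blocks every backdoor path.
Every element of {Neighborhood, TestScore} is needed (dropping Neighborhood leaves P2 open; dropping TestScore leaves P4 open), so no proper subset is valid.
Among all size-2 subsets of the eligible variables, only {Neighborhood, TestScore} blocks every backdoor path, so it is the unique smallest valid adjustment set.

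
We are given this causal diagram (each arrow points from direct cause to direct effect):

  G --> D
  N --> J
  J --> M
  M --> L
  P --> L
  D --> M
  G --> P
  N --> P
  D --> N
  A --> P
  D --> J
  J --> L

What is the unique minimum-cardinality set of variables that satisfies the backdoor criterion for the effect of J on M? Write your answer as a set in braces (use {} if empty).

{D}

Variables eligible for adjustment (non-descendants of J, excluding J and M): {A, D, G, N, P}.
Backdoor paths from J to M:
  P1: J <- D <- G -> P -> L <- M
  P2: J <- D -> N -> P -> L <- M
  P3: J <- D -> M
  P4: J <- N <- D <- G -> P -> L <- M
  P5: J <- N <- D -> M
  P6: J <- N -> P <- G -> D -> M
  P7: J <- N -> P -> L <- M
The empty set is not sufficient: P3 (J <- D -> M) has no collider blocking it and no conditioned non-collider, so it is open.
Try {D}:
  P1: blocked at chain node D ∈ conditioning set.
  P2: blocked at fork node D ∈ conditioning set.
  P3: blocked at fork node D ∈ conditioning set.
  P4: blocked at chain node D ∈ conditioning set.
  P5: blocked at fork node D ∈ conditioning set.
  P6: blocked at collider P (neither it nor any descendant is in the conditioning set).
  P7: blocked at collider L (neither it nor any descendant is in the conditioning set).
{D} contains no descendant of J and blocks every backdoor path.
No other singleton works — e.g. {G} leaves P3 open — so {D} is the unique smallest valid adjustment set.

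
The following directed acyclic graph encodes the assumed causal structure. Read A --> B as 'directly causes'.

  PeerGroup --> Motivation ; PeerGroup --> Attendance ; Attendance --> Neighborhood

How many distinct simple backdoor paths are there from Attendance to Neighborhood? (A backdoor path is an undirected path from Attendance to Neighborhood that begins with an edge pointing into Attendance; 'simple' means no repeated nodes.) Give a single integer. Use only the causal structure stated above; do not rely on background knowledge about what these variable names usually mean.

0

A backdoor path from Attendance to Neighborhood is any simple undirected path whose first edge points into Attendance (i.e. leaves Attendance via a parent).
Parents of Attendance: {PeerGroup}.
No simple path from any parent of Attendance reaches Neighborhood without revisiting Attendance, so there are no backdoor paths.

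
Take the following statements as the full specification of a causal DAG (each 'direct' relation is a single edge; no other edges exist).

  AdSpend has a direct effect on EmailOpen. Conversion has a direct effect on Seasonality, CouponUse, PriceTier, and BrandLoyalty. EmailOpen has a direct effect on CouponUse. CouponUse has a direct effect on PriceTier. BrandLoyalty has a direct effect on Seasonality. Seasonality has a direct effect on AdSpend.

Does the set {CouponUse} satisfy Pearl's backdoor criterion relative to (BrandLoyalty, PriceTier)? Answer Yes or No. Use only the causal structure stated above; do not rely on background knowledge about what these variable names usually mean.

Backdoor paths from BrandLoyalty to PriceTier (paths whose first edge points into BrandLoyalty):
  P1: BrandLoyalty <- Conversion -> Seasonality -> AdSpend -> EmailOpen -> CouponUse -> PriceTier
  P2: BrandLoyalty <- Conversion -> CouponUse -> PriceTier
  P3: BrandLoyalty <- Conversion -> PriceTier
Condition 1 (no descendant of BrandLoyalty in the set): FAILS — CouponUse is a descendant of BrandLoyalty.
Condition 2 (every backdoor path blocked by {CouponUse}):
  P1: blocked at chain node CouponUse ∈ conditioning set.
  P2: blocked at chain node CouponUse ∈ conditioning set.
  P3: open — no interior node is in the conditioning set.
{CouponUse} does not satisfy the backdoor criterion.

No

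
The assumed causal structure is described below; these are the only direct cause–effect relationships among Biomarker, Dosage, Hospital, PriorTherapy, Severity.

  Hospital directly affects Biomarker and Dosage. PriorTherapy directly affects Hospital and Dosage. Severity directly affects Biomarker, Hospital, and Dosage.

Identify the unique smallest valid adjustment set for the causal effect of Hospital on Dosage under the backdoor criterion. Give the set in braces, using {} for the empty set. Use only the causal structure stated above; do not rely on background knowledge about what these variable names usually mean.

Variables eligible for adjustment (non-descendants of Hospital, excluding Hospital and Dosage): {PriorTherapy, Severity}.
Backdoor paths from Hospital to Dosage:
  P1: Hospital <- Severity -> Dosage
  P2: Hospital <- PriorTherapy -> Dosage
The empty set is not sufficient: P1 (Hospital <- Severity -> Dosage) has no collider blocking it and no conditioned non-collider, so it is open.
Try {PriorTherapy, Severity}:
  P1: blocked at fork node Severity ∈ conditioning set.
  P2: blocked at fork node PriorTherapy ∈ conditioning set.
{PriorTherapy, Severity} contains no descendant of Hospital and blocks every backdoor path.
Every element of {PriorTherapy, Severity} is needed (dropping PriorTherapy leaves P2 open; dropping Severity leaves P1 open), so no proper subset is valid.
Among all size-2 subsets of the eligible variables, only {PriorTherapy, Severity} blocks every backdoor path, so it is the unique smallest valid adjustment set.

{PriorTherapy, Severity}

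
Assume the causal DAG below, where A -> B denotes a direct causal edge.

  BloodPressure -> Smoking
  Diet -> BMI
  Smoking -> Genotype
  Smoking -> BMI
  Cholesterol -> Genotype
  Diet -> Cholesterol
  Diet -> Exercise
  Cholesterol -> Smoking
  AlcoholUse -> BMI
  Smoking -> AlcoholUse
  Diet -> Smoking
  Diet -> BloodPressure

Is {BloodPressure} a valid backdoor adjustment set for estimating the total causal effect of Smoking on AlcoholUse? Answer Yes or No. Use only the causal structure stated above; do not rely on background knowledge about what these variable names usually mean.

Yes

Backdoor paths from Smoking to AlcoholUse (paths whose first edge points into Smoking):
  P1: Smoking <- Diet -> BMI <- AlcoholUse
  P2: Smoking <- BloodPressure <- Diet -> BMI <- AlcoholUse
  P3: Smoking <- Cholesterol <- Diet -> BMI <- AlcoholUse
Condition 1 (no descendant of Smoking in the set): holds — descendants of Smoking are {AlcoholUse, BMI, Genotype}; none are in {BloodPressure}.
Condition 2 (every backdoor path blocked by {BloodPressure}):
  P1: blocked at collider BMI (neither it nor any descendant is in the conditioning set).
  P2: blocked at chain node BloodPressure ∈ conditioning set.
  P3: blocked at collider BMI (neither it nor any descendant is in the conditioning set).
{BloodPressure} satisfies the backdoor criterion.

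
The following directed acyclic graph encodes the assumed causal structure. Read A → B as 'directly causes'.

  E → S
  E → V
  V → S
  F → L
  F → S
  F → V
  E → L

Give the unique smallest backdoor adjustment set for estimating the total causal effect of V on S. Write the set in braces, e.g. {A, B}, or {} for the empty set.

Variables eligible for adjustment (non-descendants of V, excluding V and S): {E, F, L}.
Backdoor paths from V to S:
  P1: V <- F -> L <- E -> S
  P2: V <- F -> S
  P3: V <- E -> L <- F -> S
  P4: V <- E -> S
The empty set is not sufficient: P2 (V <- F -> S) has no collider blocking it and no conditioned non-collider, so it is open.
Try {E, F}:
  P1: blocked at fork node F ∈ conditioning set.
  P2: blocked at fork node F ∈ conditioning set.
  P3: blocked at fork node E ∈ conditioning set.
  P4: blocked at fork node E ∈ conditioning set.
{E, F} contains no descendant of V and blocks every backdoor path.
Every element of {E, F} is needed (dropping E leaves P4 open; dropping F leaves P2 open), so no proper subset is valid.
Among all size-2 subsets of the eligible variables, only {E, F} blocks every backdoor path, so it is the unique smallest valid adjustment set.

{E, F}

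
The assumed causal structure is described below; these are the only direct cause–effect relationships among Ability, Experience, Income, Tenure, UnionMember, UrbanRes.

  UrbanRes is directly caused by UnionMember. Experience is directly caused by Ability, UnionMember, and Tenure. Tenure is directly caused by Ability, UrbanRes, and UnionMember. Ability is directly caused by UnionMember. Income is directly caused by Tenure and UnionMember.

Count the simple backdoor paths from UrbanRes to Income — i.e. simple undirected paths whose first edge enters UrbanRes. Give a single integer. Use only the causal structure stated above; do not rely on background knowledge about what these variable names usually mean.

A backdoor path from UrbanRes to Income is any simple undirected path whose first edge points into UrbanRes (i.e. leaves UrbanRes via a parent).
Parents of UrbanRes: {UnionMember}.
Enumerating:
  P1: UrbanRes <- UnionMember -> Ability -> Tenure -> Income
  P2: UrbanRes <- UnionMember -> Ability -> Experience <- Tenure -> Income
  P3: UrbanRes <- UnionMember -> Tenure -> Income
  P4: UrbanRes <- UnionMember -> Income
  P5: UrbanRes <- UnionMember -> Experience <- Ability -> Tenure -> Income
  P6: UrbanRes <- UnionMember -> Experience <- Tenure -> Income
That exhausts the simple backdoor paths. Count: 6.

6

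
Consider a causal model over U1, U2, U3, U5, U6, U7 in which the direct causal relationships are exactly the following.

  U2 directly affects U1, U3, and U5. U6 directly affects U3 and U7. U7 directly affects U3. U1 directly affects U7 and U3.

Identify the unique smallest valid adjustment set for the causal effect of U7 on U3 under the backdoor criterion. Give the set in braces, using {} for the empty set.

{U1, U6}

Variables eligible for adjustment (non-descendants of U7, excluding U7 and U3): {U1, U2, U5, U6}.
Backdoor paths from U7 to U3:
  P1: U7 <- U1 <- U2 -> U3
  P2: U7 <- U1 -> U3
  P3: U7 <- U6 -> U3
The empty set is not sufficient: P1 (U7 <- U1 <- U2 -> U3) has no collider blocking it and no conditioned non-collider, so it is open.
Try {U1, U6}:
  P1: blocked at chain node U1 ∈ conditioning set.
  P2: blocked at fork node U1 ∈ conditioning set.
  P3: blocked at fork node U6 ∈ conditioning set.
{U1, U6} contains no descendant of U7 and blocks every backdoor path.
Every element of {U1, U6} is needed (dropping U1 leaves P1 open; dropping U6 leaves P3 open), so no proper subset is valid.
Among all size-2 subsets of the eligible variables, only {U1, U6} blocks every backdoor path, so it is the unique smallest valid adjustment set.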